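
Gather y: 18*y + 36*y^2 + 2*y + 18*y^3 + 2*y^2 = 18*y^3 + 38*y^2 + 20*y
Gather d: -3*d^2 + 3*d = -3*d^2 + 3*d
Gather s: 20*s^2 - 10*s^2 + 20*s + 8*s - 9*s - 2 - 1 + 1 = 10*s^2 + 19*s - 2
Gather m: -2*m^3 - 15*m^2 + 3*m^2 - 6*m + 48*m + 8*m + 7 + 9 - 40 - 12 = -2*m^3 - 12*m^2 + 50*m - 36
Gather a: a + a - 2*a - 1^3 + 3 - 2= 0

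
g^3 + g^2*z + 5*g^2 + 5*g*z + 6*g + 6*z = (g + 2)*(g + 3)*(g + z)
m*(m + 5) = m^2 + 5*m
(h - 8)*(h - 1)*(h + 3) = h^3 - 6*h^2 - 19*h + 24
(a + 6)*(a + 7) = a^2 + 13*a + 42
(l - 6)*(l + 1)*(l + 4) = l^3 - l^2 - 26*l - 24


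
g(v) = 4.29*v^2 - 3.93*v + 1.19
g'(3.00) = 21.81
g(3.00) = 28.01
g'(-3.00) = -29.67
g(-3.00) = 51.59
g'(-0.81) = -10.88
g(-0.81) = 7.19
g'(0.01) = -3.84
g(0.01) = 1.15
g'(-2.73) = -27.35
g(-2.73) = 43.89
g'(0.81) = 3.02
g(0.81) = 0.82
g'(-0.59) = -8.99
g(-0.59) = 5.00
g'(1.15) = 5.94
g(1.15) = 2.34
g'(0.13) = -2.81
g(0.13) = 0.75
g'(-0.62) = -9.25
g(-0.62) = 5.28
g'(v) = 8.58*v - 3.93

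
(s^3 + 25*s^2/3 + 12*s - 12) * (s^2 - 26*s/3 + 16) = s^5 - s^4/3 - 398*s^3/9 + 52*s^2/3 + 296*s - 192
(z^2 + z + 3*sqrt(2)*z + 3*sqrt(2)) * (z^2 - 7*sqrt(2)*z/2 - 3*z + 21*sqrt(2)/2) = z^4 - 2*z^3 - sqrt(2)*z^3/2 - 24*z^2 + sqrt(2)*z^2 + 3*sqrt(2)*z/2 + 42*z + 63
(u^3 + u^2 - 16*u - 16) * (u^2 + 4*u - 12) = u^5 + 5*u^4 - 24*u^3 - 92*u^2 + 128*u + 192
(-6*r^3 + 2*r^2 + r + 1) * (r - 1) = -6*r^4 + 8*r^3 - r^2 - 1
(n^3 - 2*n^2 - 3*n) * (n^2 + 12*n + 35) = n^5 + 10*n^4 + 8*n^3 - 106*n^2 - 105*n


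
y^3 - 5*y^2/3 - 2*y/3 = y*(y - 2)*(y + 1/3)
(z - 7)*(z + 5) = z^2 - 2*z - 35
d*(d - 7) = d^2 - 7*d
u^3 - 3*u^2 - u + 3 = (u - 3)*(u - 1)*(u + 1)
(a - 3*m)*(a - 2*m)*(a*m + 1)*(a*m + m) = a^4*m^2 - 5*a^3*m^3 + a^3*m^2 + a^3*m + 6*a^2*m^4 - 5*a^2*m^3 - 5*a^2*m^2 + a^2*m + 6*a*m^4 + 6*a*m^3 - 5*a*m^2 + 6*m^3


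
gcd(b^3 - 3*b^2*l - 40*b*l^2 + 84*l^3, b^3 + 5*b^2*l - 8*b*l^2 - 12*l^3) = b^2 + 4*b*l - 12*l^2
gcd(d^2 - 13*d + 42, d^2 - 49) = d - 7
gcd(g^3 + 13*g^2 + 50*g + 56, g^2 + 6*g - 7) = g + 7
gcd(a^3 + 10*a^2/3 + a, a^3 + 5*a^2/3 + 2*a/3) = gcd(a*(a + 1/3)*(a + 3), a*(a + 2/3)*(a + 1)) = a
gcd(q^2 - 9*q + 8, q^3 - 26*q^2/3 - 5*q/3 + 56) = q - 8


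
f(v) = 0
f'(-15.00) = 0.00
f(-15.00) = 0.00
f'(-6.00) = 0.00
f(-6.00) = 0.00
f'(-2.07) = 0.00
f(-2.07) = 0.00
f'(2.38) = 0.00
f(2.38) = 0.00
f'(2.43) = 0.00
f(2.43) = 0.00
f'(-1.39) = 0.00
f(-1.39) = 0.00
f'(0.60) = 0.00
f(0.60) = 0.00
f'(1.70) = 0.00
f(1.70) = 0.00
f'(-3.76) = 0.00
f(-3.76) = 0.00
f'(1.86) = 0.00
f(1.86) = 0.00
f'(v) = 0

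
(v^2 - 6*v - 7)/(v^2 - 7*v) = (v + 1)/v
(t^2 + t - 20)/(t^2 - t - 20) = (-t^2 - t + 20)/(-t^2 + t + 20)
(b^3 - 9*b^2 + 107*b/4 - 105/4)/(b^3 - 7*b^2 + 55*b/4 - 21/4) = (2*b - 5)/(2*b - 1)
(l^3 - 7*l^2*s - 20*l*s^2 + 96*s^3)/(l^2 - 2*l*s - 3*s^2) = (l^2 - 4*l*s - 32*s^2)/(l + s)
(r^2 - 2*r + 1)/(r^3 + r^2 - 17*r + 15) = (r - 1)/(r^2 + 2*r - 15)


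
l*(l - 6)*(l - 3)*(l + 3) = l^4 - 6*l^3 - 9*l^2 + 54*l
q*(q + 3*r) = q^2 + 3*q*r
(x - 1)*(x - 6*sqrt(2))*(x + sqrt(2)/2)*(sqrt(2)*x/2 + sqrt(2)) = sqrt(2)*x^4/2 - 11*x^3/2 + sqrt(2)*x^3/2 - 4*sqrt(2)*x^2 - 11*x^2/2 - 3*sqrt(2)*x + 11*x + 6*sqrt(2)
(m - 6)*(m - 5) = m^2 - 11*m + 30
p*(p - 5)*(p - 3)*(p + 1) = p^4 - 7*p^3 + 7*p^2 + 15*p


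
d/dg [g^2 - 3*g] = 2*g - 3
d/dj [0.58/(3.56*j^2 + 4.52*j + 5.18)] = (-4.1296*j - 2.6216)/(3.56*j^2 + 4.52*j + 5.18)^2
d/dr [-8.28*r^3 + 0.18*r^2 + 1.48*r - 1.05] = -24.84*r^2 + 0.36*r + 1.48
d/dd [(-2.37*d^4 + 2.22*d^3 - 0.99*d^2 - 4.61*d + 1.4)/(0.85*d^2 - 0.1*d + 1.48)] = (-4.029*d^5 + 2.598*d^4 - 14.4744*d^3 + 13.8743*d^2 - 5.3104*d - 6.6828)/(0.7225*d^4 - 0.17*d^3 + 2.526*d^2 - 0.296*d + 2.1904)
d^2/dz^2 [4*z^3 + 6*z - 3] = 24*z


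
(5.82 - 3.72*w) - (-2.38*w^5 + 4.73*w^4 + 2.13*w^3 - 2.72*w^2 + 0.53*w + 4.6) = 2.38*w^5 - 4.73*w^4 - 2.13*w^3 + 2.72*w^2 - 4.25*w + 1.22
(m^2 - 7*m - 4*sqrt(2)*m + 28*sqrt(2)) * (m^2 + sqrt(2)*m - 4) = m^4 - 7*m^3 - 3*sqrt(2)*m^3 - 12*m^2 + 21*sqrt(2)*m^2 + 16*sqrt(2)*m + 84*m - 112*sqrt(2)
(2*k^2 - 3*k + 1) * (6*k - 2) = 12*k^3 - 22*k^2 + 12*k - 2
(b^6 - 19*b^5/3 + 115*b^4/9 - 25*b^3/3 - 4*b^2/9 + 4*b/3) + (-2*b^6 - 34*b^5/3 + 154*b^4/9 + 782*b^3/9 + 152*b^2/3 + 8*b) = -b^6 - 53*b^5/3 + 269*b^4/9 + 707*b^3/9 + 452*b^2/9 + 28*b/3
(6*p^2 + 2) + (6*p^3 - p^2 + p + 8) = 6*p^3 + 5*p^2 + p + 10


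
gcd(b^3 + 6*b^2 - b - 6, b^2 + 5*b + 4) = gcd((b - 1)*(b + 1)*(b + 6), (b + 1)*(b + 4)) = b + 1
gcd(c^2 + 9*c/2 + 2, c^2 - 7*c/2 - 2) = c + 1/2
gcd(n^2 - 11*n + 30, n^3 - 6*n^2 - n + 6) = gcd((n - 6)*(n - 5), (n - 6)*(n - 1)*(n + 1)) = n - 6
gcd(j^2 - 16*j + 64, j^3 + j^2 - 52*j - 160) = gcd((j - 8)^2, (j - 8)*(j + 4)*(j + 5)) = j - 8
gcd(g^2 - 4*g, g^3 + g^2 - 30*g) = g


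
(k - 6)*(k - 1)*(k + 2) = k^3 - 5*k^2 - 8*k + 12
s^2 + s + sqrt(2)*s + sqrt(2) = (s + 1)*(s + sqrt(2))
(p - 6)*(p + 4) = p^2 - 2*p - 24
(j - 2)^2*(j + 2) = j^3 - 2*j^2 - 4*j + 8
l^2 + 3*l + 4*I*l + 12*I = (l + 3)*(l + 4*I)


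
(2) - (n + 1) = 1 - n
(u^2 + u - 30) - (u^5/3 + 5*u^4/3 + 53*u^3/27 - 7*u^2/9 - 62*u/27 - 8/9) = -u^5/3 - 5*u^4/3 - 53*u^3/27 + 16*u^2/9 + 89*u/27 - 262/9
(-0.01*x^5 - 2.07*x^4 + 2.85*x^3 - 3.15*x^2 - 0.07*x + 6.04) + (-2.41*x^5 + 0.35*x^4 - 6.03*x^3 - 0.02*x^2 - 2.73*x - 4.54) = -2.42*x^5 - 1.72*x^4 - 3.18*x^3 - 3.17*x^2 - 2.8*x + 1.5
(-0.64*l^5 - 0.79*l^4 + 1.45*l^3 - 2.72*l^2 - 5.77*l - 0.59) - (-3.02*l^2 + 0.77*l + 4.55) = -0.64*l^5 - 0.79*l^4 + 1.45*l^3 + 0.3*l^2 - 6.54*l - 5.14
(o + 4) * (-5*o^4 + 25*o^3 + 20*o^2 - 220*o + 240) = -5*o^5 + 5*o^4 + 120*o^3 - 140*o^2 - 640*o + 960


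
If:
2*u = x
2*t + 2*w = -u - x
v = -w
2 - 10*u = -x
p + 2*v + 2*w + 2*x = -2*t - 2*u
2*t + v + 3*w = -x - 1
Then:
No Solution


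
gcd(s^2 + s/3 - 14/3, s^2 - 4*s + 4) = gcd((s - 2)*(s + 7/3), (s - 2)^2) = s - 2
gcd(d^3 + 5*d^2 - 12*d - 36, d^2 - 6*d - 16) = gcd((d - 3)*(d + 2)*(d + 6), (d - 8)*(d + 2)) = d + 2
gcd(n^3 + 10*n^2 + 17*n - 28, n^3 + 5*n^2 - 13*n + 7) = n^2 + 6*n - 7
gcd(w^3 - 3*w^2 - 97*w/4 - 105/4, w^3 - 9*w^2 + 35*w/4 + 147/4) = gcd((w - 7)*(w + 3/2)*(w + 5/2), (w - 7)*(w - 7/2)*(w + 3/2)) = w^2 - 11*w/2 - 21/2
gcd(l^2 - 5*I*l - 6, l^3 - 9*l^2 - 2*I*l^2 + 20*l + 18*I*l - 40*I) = l - 2*I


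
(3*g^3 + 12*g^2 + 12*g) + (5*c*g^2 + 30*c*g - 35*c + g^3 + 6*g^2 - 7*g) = 5*c*g^2 + 30*c*g - 35*c + 4*g^3 + 18*g^2 + 5*g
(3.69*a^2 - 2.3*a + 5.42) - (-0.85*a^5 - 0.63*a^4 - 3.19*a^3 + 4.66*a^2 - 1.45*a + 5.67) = 0.85*a^5 + 0.63*a^4 + 3.19*a^3 - 0.97*a^2 - 0.85*a - 0.25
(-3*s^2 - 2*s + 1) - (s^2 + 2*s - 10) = -4*s^2 - 4*s + 11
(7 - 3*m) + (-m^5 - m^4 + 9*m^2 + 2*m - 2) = -m^5 - m^4 + 9*m^2 - m + 5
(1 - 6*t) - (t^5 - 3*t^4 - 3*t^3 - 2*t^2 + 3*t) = -t^5 + 3*t^4 + 3*t^3 + 2*t^2 - 9*t + 1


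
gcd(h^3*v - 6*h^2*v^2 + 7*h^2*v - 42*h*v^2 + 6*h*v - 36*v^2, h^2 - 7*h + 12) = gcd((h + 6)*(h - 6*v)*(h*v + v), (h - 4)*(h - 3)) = 1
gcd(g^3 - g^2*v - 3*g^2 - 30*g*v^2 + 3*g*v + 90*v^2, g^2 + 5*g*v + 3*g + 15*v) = g + 5*v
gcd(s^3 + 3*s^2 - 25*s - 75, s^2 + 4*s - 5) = s + 5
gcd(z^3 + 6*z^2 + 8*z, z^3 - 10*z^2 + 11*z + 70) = z + 2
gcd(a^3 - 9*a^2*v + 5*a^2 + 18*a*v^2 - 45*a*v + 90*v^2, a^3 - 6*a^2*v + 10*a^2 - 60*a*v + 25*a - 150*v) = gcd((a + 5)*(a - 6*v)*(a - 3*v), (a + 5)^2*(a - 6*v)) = -a^2 + 6*a*v - 5*a + 30*v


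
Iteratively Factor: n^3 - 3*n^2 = (n - 3)*(n^2) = n*(n - 3)*(n)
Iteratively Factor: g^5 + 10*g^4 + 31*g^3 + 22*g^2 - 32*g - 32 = (g + 4)*(g^4 + 6*g^3 + 7*g^2 - 6*g - 8) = (g + 4)^2*(g^3 + 2*g^2 - g - 2) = (g - 1)*(g + 4)^2*(g^2 + 3*g + 2) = (g - 1)*(g + 1)*(g + 4)^2*(g + 2)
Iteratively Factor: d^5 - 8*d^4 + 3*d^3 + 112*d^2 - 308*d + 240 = (d - 2)*(d^4 - 6*d^3 - 9*d^2 + 94*d - 120) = (d - 2)^2*(d^3 - 4*d^2 - 17*d + 60) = (d - 5)*(d - 2)^2*(d^2 + d - 12) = (d - 5)*(d - 2)^2*(d + 4)*(d - 3)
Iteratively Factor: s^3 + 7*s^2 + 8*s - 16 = (s + 4)*(s^2 + 3*s - 4) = (s - 1)*(s + 4)*(s + 4)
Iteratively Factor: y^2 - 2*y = (y - 2)*(y)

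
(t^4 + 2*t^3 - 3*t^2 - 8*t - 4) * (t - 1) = t^5 + t^4 - 5*t^3 - 5*t^2 + 4*t + 4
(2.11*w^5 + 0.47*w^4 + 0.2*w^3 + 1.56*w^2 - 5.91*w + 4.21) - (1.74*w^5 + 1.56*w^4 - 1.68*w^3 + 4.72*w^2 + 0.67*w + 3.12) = 0.37*w^5 - 1.09*w^4 + 1.88*w^3 - 3.16*w^2 - 6.58*w + 1.09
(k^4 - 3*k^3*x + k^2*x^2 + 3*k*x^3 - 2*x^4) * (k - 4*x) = k^5 - 7*k^4*x + 13*k^3*x^2 - k^2*x^3 - 14*k*x^4 + 8*x^5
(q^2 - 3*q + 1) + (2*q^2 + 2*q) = 3*q^2 - q + 1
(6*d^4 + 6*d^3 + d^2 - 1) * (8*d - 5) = 48*d^5 + 18*d^4 - 22*d^3 - 5*d^2 - 8*d + 5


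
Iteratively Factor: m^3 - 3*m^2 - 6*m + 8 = (m - 4)*(m^2 + m - 2) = (m - 4)*(m + 2)*(m - 1)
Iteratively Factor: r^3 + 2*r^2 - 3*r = (r - 1)*(r^2 + 3*r) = r*(r - 1)*(r + 3)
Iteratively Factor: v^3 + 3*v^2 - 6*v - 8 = (v + 4)*(v^2 - v - 2) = (v + 1)*(v + 4)*(v - 2)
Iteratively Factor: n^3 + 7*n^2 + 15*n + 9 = (n + 3)*(n^2 + 4*n + 3) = (n + 3)^2*(n + 1)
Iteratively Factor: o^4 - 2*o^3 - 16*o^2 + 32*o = (o + 4)*(o^3 - 6*o^2 + 8*o) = (o - 2)*(o + 4)*(o^2 - 4*o) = (o - 4)*(o - 2)*(o + 4)*(o)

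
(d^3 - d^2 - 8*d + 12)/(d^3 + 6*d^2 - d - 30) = (d - 2)/(d + 5)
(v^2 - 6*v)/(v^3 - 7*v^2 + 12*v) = (v - 6)/(v^2 - 7*v + 12)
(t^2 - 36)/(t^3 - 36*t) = 1/t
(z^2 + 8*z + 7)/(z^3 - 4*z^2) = (z^2 + 8*z + 7)/(z^2*(z - 4))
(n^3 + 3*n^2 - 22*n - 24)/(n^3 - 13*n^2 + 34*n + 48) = (n^2 + 2*n - 24)/(n^2 - 14*n + 48)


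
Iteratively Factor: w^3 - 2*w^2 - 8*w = (w + 2)*(w^2 - 4*w) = (w - 4)*(w + 2)*(w)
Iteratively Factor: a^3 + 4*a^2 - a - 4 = (a - 1)*(a^2 + 5*a + 4) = (a - 1)*(a + 4)*(a + 1)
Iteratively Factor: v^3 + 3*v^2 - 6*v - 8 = (v - 2)*(v^2 + 5*v + 4) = (v - 2)*(v + 4)*(v + 1)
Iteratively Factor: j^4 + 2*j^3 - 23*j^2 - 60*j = (j + 3)*(j^3 - j^2 - 20*j) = j*(j + 3)*(j^2 - j - 20) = j*(j - 5)*(j + 3)*(j + 4)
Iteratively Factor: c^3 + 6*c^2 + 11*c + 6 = (c + 3)*(c^2 + 3*c + 2) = (c + 2)*(c + 3)*(c + 1)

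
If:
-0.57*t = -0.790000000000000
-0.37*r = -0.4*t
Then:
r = 1.50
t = 1.39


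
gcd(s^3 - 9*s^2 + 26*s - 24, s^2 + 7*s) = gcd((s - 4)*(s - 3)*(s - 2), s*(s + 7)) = 1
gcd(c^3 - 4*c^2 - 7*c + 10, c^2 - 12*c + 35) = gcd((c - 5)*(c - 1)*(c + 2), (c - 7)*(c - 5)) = c - 5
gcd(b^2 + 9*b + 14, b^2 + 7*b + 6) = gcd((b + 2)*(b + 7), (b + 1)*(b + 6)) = 1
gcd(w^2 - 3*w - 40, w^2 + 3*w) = 1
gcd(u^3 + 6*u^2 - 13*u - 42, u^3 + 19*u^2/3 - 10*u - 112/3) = u^2 + 9*u + 14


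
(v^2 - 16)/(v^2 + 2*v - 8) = (v - 4)/(v - 2)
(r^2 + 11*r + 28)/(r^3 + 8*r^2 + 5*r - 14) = (r + 4)/(r^2 + r - 2)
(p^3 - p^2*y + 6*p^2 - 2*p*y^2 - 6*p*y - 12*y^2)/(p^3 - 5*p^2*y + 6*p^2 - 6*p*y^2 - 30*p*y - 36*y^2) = (-p + 2*y)/(-p + 6*y)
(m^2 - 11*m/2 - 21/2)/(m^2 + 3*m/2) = (m - 7)/m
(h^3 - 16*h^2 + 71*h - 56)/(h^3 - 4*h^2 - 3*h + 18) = (h^3 - 16*h^2 + 71*h - 56)/(h^3 - 4*h^2 - 3*h + 18)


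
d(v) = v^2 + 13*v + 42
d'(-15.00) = -17.00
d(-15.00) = 72.00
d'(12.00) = 37.00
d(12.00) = 342.00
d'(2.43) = 17.86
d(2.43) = 79.49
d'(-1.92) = 9.16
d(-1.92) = 20.73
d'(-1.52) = 9.96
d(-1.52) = 24.55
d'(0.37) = 13.74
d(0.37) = 46.95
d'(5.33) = 23.66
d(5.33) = 139.70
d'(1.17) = 15.34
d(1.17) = 58.58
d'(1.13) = 15.26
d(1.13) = 57.97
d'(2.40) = 17.80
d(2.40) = 78.96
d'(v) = 2*v + 13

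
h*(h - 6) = h^2 - 6*h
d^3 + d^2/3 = d^2*(d + 1/3)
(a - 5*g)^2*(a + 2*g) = a^3 - 8*a^2*g + 5*a*g^2 + 50*g^3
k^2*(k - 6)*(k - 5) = k^4 - 11*k^3 + 30*k^2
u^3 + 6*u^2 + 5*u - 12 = (u - 1)*(u + 3)*(u + 4)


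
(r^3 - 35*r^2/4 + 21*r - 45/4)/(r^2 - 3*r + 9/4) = (4*r^3 - 35*r^2 + 84*r - 45)/(4*r^2 - 12*r + 9)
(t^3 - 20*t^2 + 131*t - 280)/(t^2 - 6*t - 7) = (t^2 - 13*t + 40)/(t + 1)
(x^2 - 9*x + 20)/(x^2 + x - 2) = (x^2 - 9*x + 20)/(x^2 + x - 2)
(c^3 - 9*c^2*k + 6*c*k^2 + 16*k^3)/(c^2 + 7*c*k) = (c^3 - 9*c^2*k + 6*c*k^2 + 16*k^3)/(c*(c + 7*k))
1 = 1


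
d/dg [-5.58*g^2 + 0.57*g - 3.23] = 0.57 - 11.16*g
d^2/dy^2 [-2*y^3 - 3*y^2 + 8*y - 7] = -12*y - 6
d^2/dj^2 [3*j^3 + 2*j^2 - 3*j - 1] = 18*j + 4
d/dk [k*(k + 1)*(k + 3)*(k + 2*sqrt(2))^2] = 5*k^4 + 16*k^3 + 16*sqrt(2)*k^3 + 33*k^2 + 48*sqrt(2)*k^2 + 24*sqrt(2)*k + 64*k + 24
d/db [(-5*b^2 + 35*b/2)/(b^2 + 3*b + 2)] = 5*(-13*b^2 - 8*b + 14)/(2*(b^4 + 6*b^3 + 13*b^2 + 12*b + 4))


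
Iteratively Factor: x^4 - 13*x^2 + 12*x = (x + 4)*(x^3 - 4*x^2 + 3*x) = (x - 3)*(x + 4)*(x^2 - x) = x*(x - 3)*(x + 4)*(x - 1)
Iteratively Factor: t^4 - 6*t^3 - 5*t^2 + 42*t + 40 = (t - 5)*(t^3 - t^2 - 10*t - 8) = (t - 5)*(t - 4)*(t^2 + 3*t + 2) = (t - 5)*(t - 4)*(t + 1)*(t + 2)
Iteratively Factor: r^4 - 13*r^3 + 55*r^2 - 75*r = (r - 5)*(r^3 - 8*r^2 + 15*r) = (r - 5)^2*(r^2 - 3*r) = r*(r - 5)^2*(r - 3)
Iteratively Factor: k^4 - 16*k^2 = (k)*(k^3 - 16*k) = k*(k + 4)*(k^2 - 4*k) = k*(k - 4)*(k + 4)*(k)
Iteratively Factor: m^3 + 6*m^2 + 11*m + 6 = (m + 1)*(m^2 + 5*m + 6) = (m + 1)*(m + 2)*(m + 3)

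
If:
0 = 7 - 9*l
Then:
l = 7/9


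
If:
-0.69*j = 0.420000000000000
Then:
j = -0.61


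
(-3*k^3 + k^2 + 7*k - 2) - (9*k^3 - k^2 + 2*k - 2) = -12*k^3 + 2*k^2 + 5*k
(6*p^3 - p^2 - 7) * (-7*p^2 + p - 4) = -42*p^5 + 13*p^4 - 25*p^3 + 53*p^2 - 7*p + 28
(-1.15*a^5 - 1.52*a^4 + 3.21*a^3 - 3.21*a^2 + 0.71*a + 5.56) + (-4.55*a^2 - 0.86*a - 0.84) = -1.15*a^5 - 1.52*a^4 + 3.21*a^3 - 7.76*a^2 - 0.15*a + 4.72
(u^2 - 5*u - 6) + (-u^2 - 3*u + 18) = 12 - 8*u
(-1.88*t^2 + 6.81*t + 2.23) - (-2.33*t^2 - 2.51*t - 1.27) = 0.45*t^2 + 9.32*t + 3.5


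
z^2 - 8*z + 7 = (z - 7)*(z - 1)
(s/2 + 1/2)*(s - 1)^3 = s^4/2 - s^3 + s - 1/2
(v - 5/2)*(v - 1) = v^2 - 7*v/2 + 5/2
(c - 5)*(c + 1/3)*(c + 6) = c^3 + 4*c^2/3 - 89*c/3 - 10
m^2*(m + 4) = m^3 + 4*m^2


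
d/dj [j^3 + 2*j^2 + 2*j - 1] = 3*j^2 + 4*j + 2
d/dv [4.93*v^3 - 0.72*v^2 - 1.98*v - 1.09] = 14.79*v^2 - 1.44*v - 1.98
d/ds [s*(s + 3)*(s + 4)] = 3*s^2 + 14*s + 12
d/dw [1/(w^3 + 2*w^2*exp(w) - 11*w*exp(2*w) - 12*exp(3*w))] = (-2*w^2*exp(w) - 3*w^2 + 22*w*exp(2*w) - 4*w*exp(w) + 36*exp(3*w) + 11*exp(2*w))/(w^3 + 2*w^2*exp(w) - 11*w*exp(2*w) - 12*exp(3*w))^2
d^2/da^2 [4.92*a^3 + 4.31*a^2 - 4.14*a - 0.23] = 29.52*a + 8.62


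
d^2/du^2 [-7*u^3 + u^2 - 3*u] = 2 - 42*u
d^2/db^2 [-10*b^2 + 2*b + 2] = -20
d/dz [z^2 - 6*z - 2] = 2*z - 6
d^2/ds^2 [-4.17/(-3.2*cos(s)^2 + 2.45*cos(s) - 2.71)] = (-170.8032*(1 - cos(s)^2)^2 + 98.0784*cos(s)^3 + 34.216935*cos(s)^2 - 223.843515*cos(s) + 148.53957)/(3.2*cos(s)^2 - 2.45*cos(s) + 2.71)^3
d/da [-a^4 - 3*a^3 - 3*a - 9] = -4*a^3 - 9*a^2 - 3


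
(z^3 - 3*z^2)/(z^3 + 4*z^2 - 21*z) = z/(z + 7)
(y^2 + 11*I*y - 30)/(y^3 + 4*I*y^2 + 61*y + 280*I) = (y + 6*I)/(y^2 - I*y + 56)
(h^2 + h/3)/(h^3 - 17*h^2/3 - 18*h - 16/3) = h/(h^2 - 6*h - 16)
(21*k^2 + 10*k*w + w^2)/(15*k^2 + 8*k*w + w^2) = (7*k + w)/(5*k + w)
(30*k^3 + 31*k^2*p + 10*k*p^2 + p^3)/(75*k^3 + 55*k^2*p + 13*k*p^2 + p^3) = (2*k + p)/(5*k + p)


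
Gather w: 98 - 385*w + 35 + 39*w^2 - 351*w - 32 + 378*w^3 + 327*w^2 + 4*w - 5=378*w^3 + 366*w^2 - 732*w + 96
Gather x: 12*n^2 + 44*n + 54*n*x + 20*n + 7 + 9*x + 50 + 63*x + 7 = 12*n^2 + 64*n + x*(54*n + 72) + 64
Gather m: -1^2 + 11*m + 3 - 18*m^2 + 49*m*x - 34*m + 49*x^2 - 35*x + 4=-18*m^2 + m*(49*x - 23) + 49*x^2 - 35*x + 6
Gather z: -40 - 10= -50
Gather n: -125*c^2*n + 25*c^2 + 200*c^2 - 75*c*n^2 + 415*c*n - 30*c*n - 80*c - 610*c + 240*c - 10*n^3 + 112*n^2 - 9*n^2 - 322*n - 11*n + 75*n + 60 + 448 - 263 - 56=225*c^2 - 450*c - 10*n^3 + n^2*(103 - 75*c) + n*(-125*c^2 + 385*c - 258) + 189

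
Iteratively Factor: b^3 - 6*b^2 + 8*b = (b)*(b^2 - 6*b + 8) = b*(b - 4)*(b - 2)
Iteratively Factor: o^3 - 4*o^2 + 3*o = (o)*(o^2 - 4*o + 3) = o*(o - 3)*(o - 1)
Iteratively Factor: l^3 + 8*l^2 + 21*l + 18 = (l + 3)*(l^2 + 5*l + 6) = (l + 3)^2*(l + 2)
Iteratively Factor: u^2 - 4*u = (u)*(u - 4)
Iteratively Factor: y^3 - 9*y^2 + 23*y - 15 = (y - 1)*(y^2 - 8*y + 15) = (y - 3)*(y - 1)*(y - 5)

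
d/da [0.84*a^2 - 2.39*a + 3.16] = 1.68*a - 2.39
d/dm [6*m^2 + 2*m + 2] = 12*m + 2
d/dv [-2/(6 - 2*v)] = -1/(v - 3)^2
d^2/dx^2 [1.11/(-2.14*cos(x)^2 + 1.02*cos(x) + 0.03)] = (-20.333424*(1 - cos(x)^2)^2 + 7.26872399999999*cos(x)^3 - 11.606604*cos(x)^2 - 14.503482*cos(x) + 22.785636)/(-2.14*cos(x)^2 + 1.02*cos(x) + 0.03)^3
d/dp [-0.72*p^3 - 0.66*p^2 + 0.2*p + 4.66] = -2.16*p^2 - 1.32*p + 0.2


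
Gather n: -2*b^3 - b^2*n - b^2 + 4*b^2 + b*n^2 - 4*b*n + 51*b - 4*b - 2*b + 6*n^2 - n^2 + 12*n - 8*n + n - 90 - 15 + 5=-2*b^3 + 3*b^2 + 45*b + n^2*(b + 5) + n*(-b^2 - 4*b + 5) - 100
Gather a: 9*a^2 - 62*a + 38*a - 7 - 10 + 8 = 9*a^2 - 24*a - 9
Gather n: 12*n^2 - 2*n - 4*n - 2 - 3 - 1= 12*n^2 - 6*n - 6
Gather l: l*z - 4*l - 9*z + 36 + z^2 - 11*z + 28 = l*(z - 4) + z^2 - 20*z + 64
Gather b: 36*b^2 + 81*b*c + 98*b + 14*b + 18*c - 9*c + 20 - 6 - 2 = 36*b^2 + b*(81*c + 112) + 9*c + 12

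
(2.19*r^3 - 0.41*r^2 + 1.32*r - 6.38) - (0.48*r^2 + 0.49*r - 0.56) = 2.19*r^3 - 0.89*r^2 + 0.83*r - 5.82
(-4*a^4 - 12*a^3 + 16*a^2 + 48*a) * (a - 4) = -4*a^5 + 4*a^4 + 64*a^3 - 16*a^2 - 192*a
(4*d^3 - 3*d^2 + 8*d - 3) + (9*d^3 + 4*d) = 13*d^3 - 3*d^2 + 12*d - 3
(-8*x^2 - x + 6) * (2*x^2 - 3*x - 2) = -16*x^4 + 22*x^3 + 31*x^2 - 16*x - 12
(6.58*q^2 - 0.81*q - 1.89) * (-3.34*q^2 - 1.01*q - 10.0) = -21.9772*q^4 - 3.9404*q^3 - 58.6693*q^2 + 10.0089*q + 18.9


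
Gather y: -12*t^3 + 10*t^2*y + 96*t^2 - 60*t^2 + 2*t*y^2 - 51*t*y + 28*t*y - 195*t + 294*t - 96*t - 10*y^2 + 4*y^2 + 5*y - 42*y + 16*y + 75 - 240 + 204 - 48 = -12*t^3 + 36*t^2 + 3*t + y^2*(2*t - 6) + y*(10*t^2 - 23*t - 21) - 9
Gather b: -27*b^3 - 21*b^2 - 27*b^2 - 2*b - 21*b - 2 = -27*b^3 - 48*b^2 - 23*b - 2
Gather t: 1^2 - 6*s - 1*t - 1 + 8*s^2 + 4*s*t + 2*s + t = 8*s^2 + 4*s*t - 4*s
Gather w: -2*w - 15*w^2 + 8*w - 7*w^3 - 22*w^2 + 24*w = -7*w^3 - 37*w^2 + 30*w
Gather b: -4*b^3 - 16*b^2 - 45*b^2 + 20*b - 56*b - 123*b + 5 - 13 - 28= -4*b^3 - 61*b^2 - 159*b - 36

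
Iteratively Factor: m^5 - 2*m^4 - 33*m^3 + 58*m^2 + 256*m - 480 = (m + 4)*(m^4 - 6*m^3 - 9*m^2 + 94*m - 120) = (m + 4)^2*(m^3 - 10*m^2 + 31*m - 30) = (m - 2)*(m + 4)^2*(m^2 - 8*m + 15) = (m - 5)*(m - 2)*(m + 4)^2*(m - 3)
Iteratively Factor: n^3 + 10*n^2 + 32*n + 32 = (n + 4)*(n^2 + 6*n + 8) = (n + 4)^2*(n + 2)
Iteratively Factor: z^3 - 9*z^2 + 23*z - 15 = (z - 1)*(z^2 - 8*z + 15) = (z - 3)*(z - 1)*(z - 5)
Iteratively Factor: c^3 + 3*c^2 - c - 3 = (c + 3)*(c^2 - 1) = (c - 1)*(c + 3)*(c + 1)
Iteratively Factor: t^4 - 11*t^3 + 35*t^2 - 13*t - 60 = (t + 1)*(t^3 - 12*t^2 + 47*t - 60) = (t - 3)*(t + 1)*(t^2 - 9*t + 20) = (t - 4)*(t - 3)*(t + 1)*(t - 5)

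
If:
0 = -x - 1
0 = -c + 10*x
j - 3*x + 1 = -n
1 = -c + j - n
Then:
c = -10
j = -13/2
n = 5/2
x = -1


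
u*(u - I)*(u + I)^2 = u^4 + I*u^3 + u^2 + I*u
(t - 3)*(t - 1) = t^2 - 4*t + 3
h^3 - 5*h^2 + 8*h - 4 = (h - 2)^2*(h - 1)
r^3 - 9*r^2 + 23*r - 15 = (r - 5)*(r - 3)*(r - 1)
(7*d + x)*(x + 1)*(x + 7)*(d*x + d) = 7*d^2*x^3 + 63*d^2*x^2 + 105*d^2*x + 49*d^2 + d*x^4 + 9*d*x^3 + 15*d*x^2 + 7*d*x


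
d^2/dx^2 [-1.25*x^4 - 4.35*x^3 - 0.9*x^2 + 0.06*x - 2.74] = -15.0*x^2 - 26.1*x - 1.8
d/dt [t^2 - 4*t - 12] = 2*t - 4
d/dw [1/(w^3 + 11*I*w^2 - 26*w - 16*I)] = (-3*w^2 - 22*I*w + 26)/(w^3 + 11*I*w^2 - 26*w - 16*I)^2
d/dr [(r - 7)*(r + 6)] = 2*r - 1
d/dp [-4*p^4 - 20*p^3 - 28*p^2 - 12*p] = -16*p^3 - 60*p^2 - 56*p - 12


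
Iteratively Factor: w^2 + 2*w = (w + 2)*(w)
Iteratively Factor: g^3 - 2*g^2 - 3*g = (g)*(g^2 - 2*g - 3) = g*(g - 3)*(g + 1)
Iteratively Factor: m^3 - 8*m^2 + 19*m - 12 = (m - 3)*(m^2 - 5*m + 4) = (m - 4)*(m - 3)*(m - 1)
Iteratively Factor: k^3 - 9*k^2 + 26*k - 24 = (k - 3)*(k^2 - 6*k + 8) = (k - 3)*(k - 2)*(k - 4)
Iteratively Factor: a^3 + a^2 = (a)*(a^2 + a) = a^2*(a + 1)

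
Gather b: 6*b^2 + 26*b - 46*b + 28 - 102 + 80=6*b^2 - 20*b + 6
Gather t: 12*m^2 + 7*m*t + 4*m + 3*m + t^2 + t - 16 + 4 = 12*m^2 + 7*m + t^2 + t*(7*m + 1) - 12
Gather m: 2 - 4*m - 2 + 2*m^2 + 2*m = 2*m^2 - 2*m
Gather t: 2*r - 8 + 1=2*r - 7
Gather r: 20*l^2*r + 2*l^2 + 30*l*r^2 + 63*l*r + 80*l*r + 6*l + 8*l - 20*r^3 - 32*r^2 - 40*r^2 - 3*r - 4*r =2*l^2 + 14*l - 20*r^3 + r^2*(30*l - 72) + r*(20*l^2 + 143*l - 7)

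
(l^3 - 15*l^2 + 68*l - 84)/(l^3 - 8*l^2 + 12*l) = (l - 7)/l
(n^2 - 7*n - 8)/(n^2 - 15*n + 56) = (n + 1)/(n - 7)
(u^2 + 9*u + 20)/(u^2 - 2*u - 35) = (u + 4)/(u - 7)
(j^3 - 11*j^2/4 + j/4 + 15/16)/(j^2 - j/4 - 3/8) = j - 5/2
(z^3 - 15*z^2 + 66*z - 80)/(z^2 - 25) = (z^2 - 10*z + 16)/(z + 5)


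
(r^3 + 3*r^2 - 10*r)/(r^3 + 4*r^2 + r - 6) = r*(r^2 + 3*r - 10)/(r^3 + 4*r^2 + r - 6)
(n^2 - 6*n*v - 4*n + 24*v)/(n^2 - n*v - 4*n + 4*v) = (-n + 6*v)/(-n + v)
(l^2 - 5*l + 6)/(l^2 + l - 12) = (l - 2)/(l + 4)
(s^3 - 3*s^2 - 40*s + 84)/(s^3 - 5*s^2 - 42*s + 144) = (s^2 - 9*s + 14)/(s^2 - 11*s + 24)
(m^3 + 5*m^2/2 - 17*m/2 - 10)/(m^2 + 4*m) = m - 3/2 - 5/(2*m)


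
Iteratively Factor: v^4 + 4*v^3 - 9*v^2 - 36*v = (v + 4)*(v^3 - 9*v) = v*(v + 4)*(v^2 - 9) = v*(v + 3)*(v + 4)*(v - 3)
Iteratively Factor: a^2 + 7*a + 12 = (a + 3)*(a + 4)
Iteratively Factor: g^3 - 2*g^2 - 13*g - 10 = (g - 5)*(g^2 + 3*g + 2) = (g - 5)*(g + 2)*(g + 1)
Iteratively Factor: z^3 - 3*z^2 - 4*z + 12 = (z - 2)*(z^2 - z - 6) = (z - 3)*(z - 2)*(z + 2)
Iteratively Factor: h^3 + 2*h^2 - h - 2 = (h - 1)*(h^2 + 3*h + 2) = (h - 1)*(h + 2)*(h + 1)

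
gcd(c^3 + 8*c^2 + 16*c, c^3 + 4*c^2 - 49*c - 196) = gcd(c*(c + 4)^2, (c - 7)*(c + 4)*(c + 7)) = c + 4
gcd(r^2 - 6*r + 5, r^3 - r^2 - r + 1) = r - 1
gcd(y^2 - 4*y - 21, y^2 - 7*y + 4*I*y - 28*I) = y - 7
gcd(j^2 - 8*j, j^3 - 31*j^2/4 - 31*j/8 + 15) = j - 8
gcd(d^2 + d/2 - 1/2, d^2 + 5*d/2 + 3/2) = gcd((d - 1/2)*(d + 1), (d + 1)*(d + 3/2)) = d + 1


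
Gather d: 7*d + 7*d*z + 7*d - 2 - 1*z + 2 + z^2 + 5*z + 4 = d*(7*z + 14) + z^2 + 4*z + 4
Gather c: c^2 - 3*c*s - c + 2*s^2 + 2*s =c^2 + c*(-3*s - 1) + 2*s^2 + 2*s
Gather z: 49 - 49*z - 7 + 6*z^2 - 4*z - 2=6*z^2 - 53*z + 40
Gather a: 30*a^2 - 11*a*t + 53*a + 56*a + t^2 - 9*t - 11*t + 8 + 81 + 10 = 30*a^2 + a*(109 - 11*t) + t^2 - 20*t + 99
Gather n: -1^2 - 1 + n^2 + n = n^2 + n - 2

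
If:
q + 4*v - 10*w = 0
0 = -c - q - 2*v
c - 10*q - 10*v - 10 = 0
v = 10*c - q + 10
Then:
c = -10/9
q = -10/3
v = 20/9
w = 5/9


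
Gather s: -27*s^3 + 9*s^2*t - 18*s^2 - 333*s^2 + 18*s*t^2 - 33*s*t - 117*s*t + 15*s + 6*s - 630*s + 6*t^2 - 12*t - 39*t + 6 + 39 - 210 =-27*s^3 + s^2*(9*t - 351) + s*(18*t^2 - 150*t - 609) + 6*t^2 - 51*t - 165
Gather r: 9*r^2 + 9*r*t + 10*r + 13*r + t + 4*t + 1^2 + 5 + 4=9*r^2 + r*(9*t + 23) + 5*t + 10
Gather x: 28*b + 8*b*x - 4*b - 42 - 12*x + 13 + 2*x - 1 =24*b + x*(8*b - 10) - 30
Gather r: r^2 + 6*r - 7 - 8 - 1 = r^2 + 6*r - 16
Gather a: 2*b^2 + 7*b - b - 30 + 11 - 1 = 2*b^2 + 6*b - 20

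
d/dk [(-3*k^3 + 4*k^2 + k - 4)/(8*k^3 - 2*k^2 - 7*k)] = 2*(-13*k^4 + 13*k^3 + 35*k^2 - 8*k - 14)/(k^2*(64*k^4 - 32*k^3 - 108*k^2 + 28*k + 49))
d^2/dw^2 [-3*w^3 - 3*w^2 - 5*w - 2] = -18*w - 6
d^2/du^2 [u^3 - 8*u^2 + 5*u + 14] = 6*u - 16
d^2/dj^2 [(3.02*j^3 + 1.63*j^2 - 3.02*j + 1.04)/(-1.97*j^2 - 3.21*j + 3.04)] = (2.8421709430404e-14*j^4 - 54.353218*j^3 + 94.034928*j^2 - 98.400624*j - 5.07611199999999)/(7.645373*j^6 + 37.373067*j^5 + 25.503423*j^4 - 82.268127*j^3 - 39.355536*j^2 + 88.996608*j - 28.094464)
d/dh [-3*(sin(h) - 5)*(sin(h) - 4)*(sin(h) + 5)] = 3*(-3*sin(h)^2 + 8*sin(h) + 25)*cos(h)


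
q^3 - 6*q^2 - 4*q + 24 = (q - 6)*(q - 2)*(q + 2)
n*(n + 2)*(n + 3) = n^3 + 5*n^2 + 6*n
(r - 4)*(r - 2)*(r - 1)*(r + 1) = r^4 - 6*r^3 + 7*r^2 + 6*r - 8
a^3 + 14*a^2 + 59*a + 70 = (a + 2)*(a + 5)*(a + 7)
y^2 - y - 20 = (y - 5)*(y + 4)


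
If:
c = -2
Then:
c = -2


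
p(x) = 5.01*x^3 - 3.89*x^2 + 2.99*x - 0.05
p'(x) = 15.03*x^2 - 7.78*x + 2.99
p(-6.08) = -1288.05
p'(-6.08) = 605.90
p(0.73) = 2.01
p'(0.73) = 5.32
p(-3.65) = -306.41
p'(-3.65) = 231.62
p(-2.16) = -75.15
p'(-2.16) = 89.92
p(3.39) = 160.56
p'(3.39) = 149.34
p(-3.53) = -279.45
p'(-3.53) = 217.74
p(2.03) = 31.90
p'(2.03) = 49.13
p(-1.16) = -16.57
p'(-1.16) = 32.24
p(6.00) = 960.01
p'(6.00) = 497.39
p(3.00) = 109.18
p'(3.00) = 114.92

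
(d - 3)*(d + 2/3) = d^2 - 7*d/3 - 2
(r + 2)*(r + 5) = r^2 + 7*r + 10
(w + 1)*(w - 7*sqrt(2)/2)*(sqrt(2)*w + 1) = sqrt(2)*w^3 - 6*w^2 + sqrt(2)*w^2 - 6*w - 7*sqrt(2)*w/2 - 7*sqrt(2)/2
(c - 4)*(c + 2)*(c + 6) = c^3 + 4*c^2 - 20*c - 48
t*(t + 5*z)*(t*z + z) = t^3*z + 5*t^2*z^2 + t^2*z + 5*t*z^2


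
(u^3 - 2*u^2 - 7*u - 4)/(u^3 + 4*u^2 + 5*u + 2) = (u - 4)/(u + 2)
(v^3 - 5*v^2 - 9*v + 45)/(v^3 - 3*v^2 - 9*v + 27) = (v - 5)/(v - 3)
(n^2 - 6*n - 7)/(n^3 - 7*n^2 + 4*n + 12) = (n - 7)/(n^2 - 8*n + 12)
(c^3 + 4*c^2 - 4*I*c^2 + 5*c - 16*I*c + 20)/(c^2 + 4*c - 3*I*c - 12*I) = (c^2 - 4*I*c + 5)/(c - 3*I)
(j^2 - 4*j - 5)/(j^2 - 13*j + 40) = (j + 1)/(j - 8)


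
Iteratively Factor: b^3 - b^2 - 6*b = (b + 2)*(b^2 - 3*b) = b*(b + 2)*(b - 3)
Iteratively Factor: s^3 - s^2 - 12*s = (s + 3)*(s^2 - 4*s) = (s - 4)*(s + 3)*(s)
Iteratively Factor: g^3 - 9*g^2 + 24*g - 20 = (g - 5)*(g^2 - 4*g + 4) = (g - 5)*(g - 2)*(g - 2)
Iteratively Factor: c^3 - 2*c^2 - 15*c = (c + 3)*(c^2 - 5*c) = c*(c + 3)*(c - 5)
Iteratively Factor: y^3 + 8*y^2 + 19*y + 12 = (y + 4)*(y^2 + 4*y + 3) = (y + 1)*(y + 4)*(y + 3)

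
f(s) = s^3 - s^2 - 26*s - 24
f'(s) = 3*s^2 - 2*s - 26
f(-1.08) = 1.65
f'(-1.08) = -20.34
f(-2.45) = 18.99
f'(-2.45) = -3.09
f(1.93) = -70.72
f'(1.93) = -18.69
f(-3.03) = 17.78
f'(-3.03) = 7.60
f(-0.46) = -12.35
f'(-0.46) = -24.45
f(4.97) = -55.16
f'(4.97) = 38.16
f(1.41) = -59.84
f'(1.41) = -22.86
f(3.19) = -84.65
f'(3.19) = -1.85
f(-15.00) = -3234.00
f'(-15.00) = 679.00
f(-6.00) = -120.00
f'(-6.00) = 94.00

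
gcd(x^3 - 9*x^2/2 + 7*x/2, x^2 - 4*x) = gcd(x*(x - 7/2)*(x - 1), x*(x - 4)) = x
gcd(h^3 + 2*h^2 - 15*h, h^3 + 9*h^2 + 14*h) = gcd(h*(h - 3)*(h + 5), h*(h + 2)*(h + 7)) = h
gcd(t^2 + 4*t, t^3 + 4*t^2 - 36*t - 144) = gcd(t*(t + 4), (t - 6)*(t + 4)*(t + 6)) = t + 4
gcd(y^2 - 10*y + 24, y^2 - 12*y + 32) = y - 4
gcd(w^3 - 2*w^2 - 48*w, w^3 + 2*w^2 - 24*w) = w^2 + 6*w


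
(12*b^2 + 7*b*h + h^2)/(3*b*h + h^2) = (4*b + h)/h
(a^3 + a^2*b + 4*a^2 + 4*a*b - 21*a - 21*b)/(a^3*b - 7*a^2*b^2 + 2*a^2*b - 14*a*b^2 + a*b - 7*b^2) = (a^3 + a^2*b + 4*a^2 + 4*a*b - 21*a - 21*b)/(b*(a^3 - 7*a^2*b + 2*a^2 - 14*a*b + a - 7*b))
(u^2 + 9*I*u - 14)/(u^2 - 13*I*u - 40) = (-u^2 - 9*I*u + 14)/(-u^2 + 13*I*u + 40)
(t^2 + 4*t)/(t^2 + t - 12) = t/(t - 3)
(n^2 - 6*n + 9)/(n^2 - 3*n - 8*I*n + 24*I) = (n - 3)/(n - 8*I)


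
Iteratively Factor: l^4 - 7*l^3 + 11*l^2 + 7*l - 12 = (l - 3)*(l^3 - 4*l^2 - l + 4) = (l - 4)*(l - 3)*(l^2 - 1) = (l - 4)*(l - 3)*(l + 1)*(l - 1)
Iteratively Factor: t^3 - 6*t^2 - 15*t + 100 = (t - 5)*(t^2 - t - 20) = (t - 5)^2*(t + 4)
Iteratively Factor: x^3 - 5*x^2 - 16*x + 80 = (x - 4)*(x^2 - x - 20) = (x - 5)*(x - 4)*(x + 4)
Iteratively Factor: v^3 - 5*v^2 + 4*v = (v)*(v^2 - 5*v + 4) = v*(v - 1)*(v - 4)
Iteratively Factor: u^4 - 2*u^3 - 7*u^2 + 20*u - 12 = (u + 3)*(u^3 - 5*u^2 + 8*u - 4) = (u - 1)*(u + 3)*(u^2 - 4*u + 4) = (u - 2)*(u - 1)*(u + 3)*(u - 2)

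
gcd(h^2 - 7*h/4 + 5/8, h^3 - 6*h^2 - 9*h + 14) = 1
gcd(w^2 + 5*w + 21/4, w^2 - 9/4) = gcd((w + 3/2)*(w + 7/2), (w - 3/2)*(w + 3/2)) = w + 3/2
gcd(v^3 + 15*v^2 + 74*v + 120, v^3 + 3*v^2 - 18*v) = v + 6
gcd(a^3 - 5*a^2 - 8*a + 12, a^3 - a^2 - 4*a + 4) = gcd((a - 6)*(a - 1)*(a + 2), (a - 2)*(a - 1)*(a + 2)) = a^2 + a - 2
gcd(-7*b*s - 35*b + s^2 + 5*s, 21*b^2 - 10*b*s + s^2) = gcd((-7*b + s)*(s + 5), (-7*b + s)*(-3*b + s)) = -7*b + s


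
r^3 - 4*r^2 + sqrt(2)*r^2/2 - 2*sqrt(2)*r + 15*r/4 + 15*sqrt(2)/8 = (r - 5/2)*(r - 3/2)*(r + sqrt(2)/2)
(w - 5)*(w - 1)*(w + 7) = w^3 + w^2 - 37*w + 35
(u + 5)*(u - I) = u^2 + 5*u - I*u - 5*I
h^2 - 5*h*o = h*(h - 5*o)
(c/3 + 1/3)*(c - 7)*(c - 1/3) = c^3/3 - 19*c^2/9 - 5*c/3 + 7/9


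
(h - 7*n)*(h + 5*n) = h^2 - 2*h*n - 35*n^2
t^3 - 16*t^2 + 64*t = t*(t - 8)^2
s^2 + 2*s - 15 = (s - 3)*(s + 5)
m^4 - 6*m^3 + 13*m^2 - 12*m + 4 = (m - 2)^2*(m - 1)^2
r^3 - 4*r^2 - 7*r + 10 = (r - 5)*(r - 1)*(r + 2)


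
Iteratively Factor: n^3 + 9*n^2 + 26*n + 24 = (n + 2)*(n^2 + 7*n + 12) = (n + 2)*(n + 3)*(n + 4)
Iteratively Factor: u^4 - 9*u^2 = (u)*(u^3 - 9*u) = u^2*(u^2 - 9) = u^2*(u + 3)*(u - 3)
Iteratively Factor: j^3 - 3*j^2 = (j - 3)*(j^2) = j*(j - 3)*(j)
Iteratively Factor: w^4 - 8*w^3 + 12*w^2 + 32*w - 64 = (w - 4)*(w^3 - 4*w^2 - 4*w + 16) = (w - 4)*(w - 2)*(w^2 - 2*w - 8) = (w - 4)*(w - 2)*(w + 2)*(w - 4)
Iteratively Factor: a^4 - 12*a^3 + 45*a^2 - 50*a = (a)*(a^3 - 12*a^2 + 45*a - 50) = a*(a - 5)*(a^2 - 7*a + 10) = a*(a - 5)*(a - 2)*(a - 5)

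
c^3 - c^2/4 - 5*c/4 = c*(c - 5/4)*(c + 1)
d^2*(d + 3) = d^3 + 3*d^2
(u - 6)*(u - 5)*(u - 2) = u^3 - 13*u^2 + 52*u - 60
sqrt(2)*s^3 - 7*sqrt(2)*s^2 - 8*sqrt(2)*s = s*(s - 8)*(sqrt(2)*s + sqrt(2))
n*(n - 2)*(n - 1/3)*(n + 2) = n^4 - n^3/3 - 4*n^2 + 4*n/3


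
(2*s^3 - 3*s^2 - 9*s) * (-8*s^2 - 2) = -16*s^5 + 24*s^4 + 68*s^3 + 6*s^2 + 18*s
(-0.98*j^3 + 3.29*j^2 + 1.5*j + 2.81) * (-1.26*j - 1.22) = 1.2348*j^4 - 2.9498*j^3 - 5.9038*j^2 - 5.3706*j - 3.4282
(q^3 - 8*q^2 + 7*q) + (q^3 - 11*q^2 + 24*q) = 2*q^3 - 19*q^2 + 31*q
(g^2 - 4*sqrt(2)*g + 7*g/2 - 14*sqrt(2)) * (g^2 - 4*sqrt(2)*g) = g^4 - 8*sqrt(2)*g^3 + 7*g^3/2 - 28*sqrt(2)*g^2 + 32*g^2 + 112*g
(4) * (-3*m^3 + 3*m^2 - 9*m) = -12*m^3 + 12*m^2 - 36*m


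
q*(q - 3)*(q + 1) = q^3 - 2*q^2 - 3*q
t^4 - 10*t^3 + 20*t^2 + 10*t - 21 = (t - 7)*(t - 3)*(t - 1)*(t + 1)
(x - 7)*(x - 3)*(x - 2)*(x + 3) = x^4 - 9*x^3 + 5*x^2 + 81*x - 126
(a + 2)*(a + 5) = a^2 + 7*a + 10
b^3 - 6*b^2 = b^2*(b - 6)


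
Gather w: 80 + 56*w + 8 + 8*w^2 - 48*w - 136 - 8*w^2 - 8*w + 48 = 0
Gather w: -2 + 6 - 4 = 0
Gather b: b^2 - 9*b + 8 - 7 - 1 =b^2 - 9*b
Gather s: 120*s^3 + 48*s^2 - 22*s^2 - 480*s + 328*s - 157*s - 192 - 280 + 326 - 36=120*s^3 + 26*s^2 - 309*s - 182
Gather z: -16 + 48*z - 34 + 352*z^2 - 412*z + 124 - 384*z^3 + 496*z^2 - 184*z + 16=-384*z^3 + 848*z^2 - 548*z + 90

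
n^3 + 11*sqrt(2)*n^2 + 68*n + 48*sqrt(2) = (n + sqrt(2))*(n + 4*sqrt(2))*(n + 6*sqrt(2))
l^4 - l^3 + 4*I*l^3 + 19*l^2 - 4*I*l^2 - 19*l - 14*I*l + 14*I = (l - 2*I)*(l + 7*I)*(-I*l + I)*(I*l + 1)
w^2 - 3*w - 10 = (w - 5)*(w + 2)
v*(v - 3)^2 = v^3 - 6*v^2 + 9*v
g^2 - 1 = (g - 1)*(g + 1)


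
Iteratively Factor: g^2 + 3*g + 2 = (g + 2)*(g + 1)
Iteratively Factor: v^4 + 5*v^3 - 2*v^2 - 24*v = (v + 3)*(v^3 + 2*v^2 - 8*v) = (v + 3)*(v + 4)*(v^2 - 2*v) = v*(v + 3)*(v + 4)*(v - 2)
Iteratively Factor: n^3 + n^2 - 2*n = (n + 2)*(n^2 - n) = (n - 1)*(n + 2)*(n)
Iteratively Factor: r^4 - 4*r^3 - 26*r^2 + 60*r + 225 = (r - 5)*(r^3 + r^2 - 21*r - 45) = (r - 5)*(r + 3)*(r^2 - 2*r - 15) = (r - 5)*(r + 3)^2*(r - 5)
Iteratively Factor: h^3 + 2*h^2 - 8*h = (h)*(h^2 + 2*h - 8) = h*(h - 2)*(h + 4)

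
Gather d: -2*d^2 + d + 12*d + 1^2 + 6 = -2*d^2 + 13*d + 7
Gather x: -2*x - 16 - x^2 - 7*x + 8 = -x^2 - 9*x - 8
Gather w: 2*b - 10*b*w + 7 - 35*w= 2*b + w*(-10*b - 35) + 7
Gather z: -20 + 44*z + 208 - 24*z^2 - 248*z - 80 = -24*z^2 - 204*z + 108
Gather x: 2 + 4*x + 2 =4*x + 4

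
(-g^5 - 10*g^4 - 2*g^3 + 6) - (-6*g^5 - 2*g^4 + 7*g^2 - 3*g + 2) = 5*g^5 - 8*g^4 - 2*g^3 - 7*g^2 + 3*g + 4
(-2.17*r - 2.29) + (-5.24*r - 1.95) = -7.41*r - 4.24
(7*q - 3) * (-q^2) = -7*q^3 + 3*q^2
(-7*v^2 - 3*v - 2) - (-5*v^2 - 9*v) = -2*v^2 + 6*v - 2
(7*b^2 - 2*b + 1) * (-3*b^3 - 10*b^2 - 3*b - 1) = -21*b^5 - 64*b^4 - 4*b^3 - 11*b^2 - b - 1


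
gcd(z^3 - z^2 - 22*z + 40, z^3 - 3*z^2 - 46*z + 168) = z - 4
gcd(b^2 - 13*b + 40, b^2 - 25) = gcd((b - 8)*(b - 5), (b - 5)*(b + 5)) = b - 5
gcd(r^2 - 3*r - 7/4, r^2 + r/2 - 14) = r - 7/2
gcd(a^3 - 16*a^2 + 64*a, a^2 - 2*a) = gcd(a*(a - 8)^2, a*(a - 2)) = a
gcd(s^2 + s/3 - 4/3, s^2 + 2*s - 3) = s - 1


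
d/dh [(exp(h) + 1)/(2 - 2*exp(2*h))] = exp(h)/(2*(exp(2*h) - 2*exp(h) + 1))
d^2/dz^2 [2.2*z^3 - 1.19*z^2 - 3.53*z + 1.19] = 13.2*z - 2.38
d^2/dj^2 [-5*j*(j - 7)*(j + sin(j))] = 5*j^2*sin(j) - 35*j*sin(j) - 20*j*cos(j) - 30*j - 10*sin(j) + 70*cos(j) + 70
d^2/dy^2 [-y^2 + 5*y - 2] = -2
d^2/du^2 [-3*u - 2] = 0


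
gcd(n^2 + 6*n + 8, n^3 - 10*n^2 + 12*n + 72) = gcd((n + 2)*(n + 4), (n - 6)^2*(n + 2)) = n + 2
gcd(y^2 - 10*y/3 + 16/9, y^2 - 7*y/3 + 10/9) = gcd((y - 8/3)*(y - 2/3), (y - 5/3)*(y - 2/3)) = y - 2/3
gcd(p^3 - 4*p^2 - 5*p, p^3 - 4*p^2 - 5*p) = p^3 - 4*p^2 - 5*p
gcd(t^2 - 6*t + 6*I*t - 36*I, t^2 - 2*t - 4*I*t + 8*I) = 1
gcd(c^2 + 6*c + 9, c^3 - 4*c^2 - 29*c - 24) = c + 3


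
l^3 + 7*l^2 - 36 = (l - 2)*(l + 3)*(l + 6)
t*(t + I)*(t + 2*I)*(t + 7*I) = t^4 + 10*I*t^3 - 23*t^2 - 14*I*t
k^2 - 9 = (k - 3)*(k + 3)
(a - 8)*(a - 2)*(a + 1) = a^3 - 9*a^2 + 6*a + 16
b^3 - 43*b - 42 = (b - 7)*(b + 1)*(b + 6)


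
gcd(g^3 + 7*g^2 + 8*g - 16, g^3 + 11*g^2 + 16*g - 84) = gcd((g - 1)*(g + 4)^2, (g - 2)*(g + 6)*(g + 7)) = 1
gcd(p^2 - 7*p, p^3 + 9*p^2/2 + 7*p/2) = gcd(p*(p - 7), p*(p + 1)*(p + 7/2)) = p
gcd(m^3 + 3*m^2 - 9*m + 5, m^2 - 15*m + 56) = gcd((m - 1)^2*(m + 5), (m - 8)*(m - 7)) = 1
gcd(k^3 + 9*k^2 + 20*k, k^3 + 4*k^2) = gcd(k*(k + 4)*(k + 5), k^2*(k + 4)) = k^2 + 4*k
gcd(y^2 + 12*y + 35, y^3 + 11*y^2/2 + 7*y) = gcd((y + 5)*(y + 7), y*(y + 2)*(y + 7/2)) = 1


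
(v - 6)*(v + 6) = v^2 - 36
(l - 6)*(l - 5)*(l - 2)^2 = l^4 - 15*l^3 + 78*l^2 - 164*l + 120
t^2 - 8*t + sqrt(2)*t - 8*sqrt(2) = (t - 8)*(t + sqrt(2))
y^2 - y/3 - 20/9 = (y - 5/3)*(y + 4/3)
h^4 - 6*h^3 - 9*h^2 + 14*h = h*(h - 7)*(h - 1)*(h + 2)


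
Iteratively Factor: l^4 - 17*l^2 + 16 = (l + 4)*(l^3 - 4*l^2 - l + 4) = (l - 4)*(l + 4)*(l^2 - 1) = (l - 4)*(l - 1)*(l + 4)*(l + 1)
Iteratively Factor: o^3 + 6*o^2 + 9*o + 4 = (o + 4)*(o^2 + 2*o + 1) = (o + 1)*(o + 4)*(o + 1)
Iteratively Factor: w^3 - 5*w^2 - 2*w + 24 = (w - 3)*(w^2 - 2*w - 8) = (w - 3)*(w + 2)*(w - 4)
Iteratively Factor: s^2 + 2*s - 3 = (s - 1)*(s + 3)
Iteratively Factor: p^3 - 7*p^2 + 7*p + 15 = (p + 1)*(p^2 - 8*p + 15) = (p - 5)*(p + 1)*(p - 3)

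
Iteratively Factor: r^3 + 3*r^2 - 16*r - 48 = (r - 4)*(r^2 + 7*r + 12) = (r - 4)*(r + 4)*(r + 3)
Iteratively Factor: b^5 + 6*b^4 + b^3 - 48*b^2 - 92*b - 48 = (b + 1)*(b^4 + 5*b^3 - 4*b^2 - 44*b - 48) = (b + 1)*(b + 2)*(b^3 + 3*b^2 - 10*b - 24) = (b - 3)*(b + 1)*(b + 2)*(b^2 + 6*b + 8) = (b - 3)*(b + 1)*(b + 2)*(b + 4)*(b + 2)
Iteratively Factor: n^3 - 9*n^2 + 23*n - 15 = (n - 3)*(n^2 - 6*n + 5) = (n - 3)*(n - 1)*(n - 5)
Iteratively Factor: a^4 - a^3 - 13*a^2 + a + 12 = (a - 1)*(a^3 - 13*a - 12) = (a - 4)*(a - 1)*(a^2 + 4*a + 3) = (a - 4)*(a - 1)*(a + 1)*(a + 3)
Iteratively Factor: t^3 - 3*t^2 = (t - 3)*(t^2) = t*(t - 3)*(t)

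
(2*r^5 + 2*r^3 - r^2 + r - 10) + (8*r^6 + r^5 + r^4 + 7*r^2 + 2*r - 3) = 8*r^6 + 3*r^5 + r^4 + 2*r^3 + 6*r^2 + 3*r - 13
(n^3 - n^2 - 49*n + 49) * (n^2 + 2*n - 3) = n^5 + n^4 - 54*n^3 - 46*n^2 + 245*n - 147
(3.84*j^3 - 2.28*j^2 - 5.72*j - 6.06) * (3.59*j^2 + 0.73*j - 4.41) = 13.7856*j^5 - 5.382*j^4 - 39.1336*j^3 - 15.8762*j^2 + 20.8014*j + 26.7246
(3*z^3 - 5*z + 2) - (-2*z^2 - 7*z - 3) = 3*z^3 + 2*z^2 + 2*z + 5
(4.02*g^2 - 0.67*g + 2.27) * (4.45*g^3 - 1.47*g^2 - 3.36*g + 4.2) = 17.889*g^5 - 8.8909*g^4 - 2.4208*g^3 + 15.7983*g^2 - 10.4412*g + 9.534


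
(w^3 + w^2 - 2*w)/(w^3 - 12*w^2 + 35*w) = (w^2 + w - 2)/(w^2 - 12*w + 35)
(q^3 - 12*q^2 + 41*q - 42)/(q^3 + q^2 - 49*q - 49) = (q^2 - 5*q + 6)/(q^2 + 8*q + 7)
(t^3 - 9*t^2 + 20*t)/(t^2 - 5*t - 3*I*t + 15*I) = t*(t - 4)/(t - 3*I)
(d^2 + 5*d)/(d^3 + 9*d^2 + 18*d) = (d + 5)/(d^2 + 9*d + 18)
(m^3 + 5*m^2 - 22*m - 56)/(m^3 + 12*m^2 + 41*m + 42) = (m - 4)/(m + 3)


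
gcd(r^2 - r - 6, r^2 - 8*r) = 1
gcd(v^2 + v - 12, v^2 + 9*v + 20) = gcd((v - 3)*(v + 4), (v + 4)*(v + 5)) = v + 4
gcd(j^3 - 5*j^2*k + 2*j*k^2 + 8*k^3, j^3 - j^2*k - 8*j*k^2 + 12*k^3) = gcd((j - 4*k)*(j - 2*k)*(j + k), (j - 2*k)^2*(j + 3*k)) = j - 2*k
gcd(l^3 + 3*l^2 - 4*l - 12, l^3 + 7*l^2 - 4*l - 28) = l^2 - 4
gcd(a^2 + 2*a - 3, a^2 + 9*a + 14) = 1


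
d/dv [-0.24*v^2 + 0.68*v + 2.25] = 0.68 - 0.48*v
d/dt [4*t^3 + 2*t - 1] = 12*t^2 + 2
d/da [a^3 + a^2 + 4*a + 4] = 3*a^2 + 2*a + 4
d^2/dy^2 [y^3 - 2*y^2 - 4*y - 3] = 6*y - 4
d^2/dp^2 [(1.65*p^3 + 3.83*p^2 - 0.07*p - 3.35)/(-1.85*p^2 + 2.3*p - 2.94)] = (-7.105427357601e-15*p^5 - 31.62245*p^3 + 260.72427*p^2 - 173.38152*p - 66.261596)/(6.331625*p^6 - 23.61525*p^5 + 59.54595*p^4 - 87.2252*p^3 + 94.62978*p^2 - 59.64084*p + 25.412184)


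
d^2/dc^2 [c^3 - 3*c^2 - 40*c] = 6*c - 6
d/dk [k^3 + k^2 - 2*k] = 3*k^2 + 2*k - 2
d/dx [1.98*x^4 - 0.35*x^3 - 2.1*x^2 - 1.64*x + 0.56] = 7.92*x^3 - 1.05*x^2 - 4.2*x - 1.64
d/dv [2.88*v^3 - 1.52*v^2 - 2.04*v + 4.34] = 8.64*v^2 - 3.04*v - 2.04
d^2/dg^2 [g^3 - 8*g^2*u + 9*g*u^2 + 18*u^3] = 6*g - 16*u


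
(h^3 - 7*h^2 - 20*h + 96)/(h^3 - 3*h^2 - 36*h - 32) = (h - 3)/(h + 1)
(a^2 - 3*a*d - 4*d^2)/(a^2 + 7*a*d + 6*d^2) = (a - 4*d)/(a + 6*d)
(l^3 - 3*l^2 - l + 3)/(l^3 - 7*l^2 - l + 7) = (l - 3)/(l - 7)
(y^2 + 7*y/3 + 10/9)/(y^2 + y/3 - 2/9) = (3*y + 5)/(3*y - 1)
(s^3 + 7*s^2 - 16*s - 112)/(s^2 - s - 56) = (s^2 - 16)/(s - 8)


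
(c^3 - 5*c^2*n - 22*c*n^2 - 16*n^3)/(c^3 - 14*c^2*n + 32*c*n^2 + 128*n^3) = (c + n)/(c - 8*n)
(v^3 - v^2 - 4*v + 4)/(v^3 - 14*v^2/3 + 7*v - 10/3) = 3*(v + 2)/(3*v - 5)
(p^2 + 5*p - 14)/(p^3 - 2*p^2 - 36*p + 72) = (p + 7)/(p^2 - 36)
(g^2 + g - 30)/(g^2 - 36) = (g - 5)/(g - 6)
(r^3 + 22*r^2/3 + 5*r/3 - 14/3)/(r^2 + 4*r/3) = (3*r^3 + 22*r^2 + 5*r - 14)/(r*(3*r + 4))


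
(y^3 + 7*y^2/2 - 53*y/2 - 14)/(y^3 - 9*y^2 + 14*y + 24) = (2*y^2 + 15*y + 7)/(2*(y^2 - 5*y - 6))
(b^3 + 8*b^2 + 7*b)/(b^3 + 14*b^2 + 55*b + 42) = b/(b + 6)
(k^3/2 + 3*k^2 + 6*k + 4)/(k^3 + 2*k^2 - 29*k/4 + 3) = 2*(k^3 + 6*k^2 + 12*k + 8)/(4*k^3 + 8*k^2 - 29*k + 12)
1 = 1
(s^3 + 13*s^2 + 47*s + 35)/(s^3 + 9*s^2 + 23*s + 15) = (s + 7)/(s + 3)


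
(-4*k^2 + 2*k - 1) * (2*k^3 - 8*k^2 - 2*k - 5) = -8*k^5 + 36*k^4 - 10*k^3 + 24*k^2 - 8*k + 5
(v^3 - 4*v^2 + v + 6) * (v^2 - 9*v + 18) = v^5 - 13*v^4 + 55*v^3 - 75*v^2 - 36*v + 108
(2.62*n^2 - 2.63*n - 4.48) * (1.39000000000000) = 3.6418*n^2 - 3.6557*n - 6.2272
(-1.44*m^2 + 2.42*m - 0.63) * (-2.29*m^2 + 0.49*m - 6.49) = 3.2976*m^4 - 6.2474*m^3 + 11.9741*m^2 - 16.0145*m + 4.0887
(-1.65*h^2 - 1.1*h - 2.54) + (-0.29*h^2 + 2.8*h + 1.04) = -1.94*h^2 + 1.7*h - 1.5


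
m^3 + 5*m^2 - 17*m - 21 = (m - 3)*(m + 1)*(m + 7)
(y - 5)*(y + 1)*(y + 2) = y^3 - 2*y^2 - 13*y - 10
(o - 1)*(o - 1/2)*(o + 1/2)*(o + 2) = o^4 + o^3 - 9*o^2/4 - o/4 + 1/2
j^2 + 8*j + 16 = (j + 4)^2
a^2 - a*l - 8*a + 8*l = (a - 8)*(a - l)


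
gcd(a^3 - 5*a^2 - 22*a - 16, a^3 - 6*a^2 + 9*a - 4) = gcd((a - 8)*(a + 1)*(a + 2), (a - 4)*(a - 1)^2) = 1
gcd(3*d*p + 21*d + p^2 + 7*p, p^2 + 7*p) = p + 7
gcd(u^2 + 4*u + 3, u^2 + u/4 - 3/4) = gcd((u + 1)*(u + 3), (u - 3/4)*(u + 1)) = u + 1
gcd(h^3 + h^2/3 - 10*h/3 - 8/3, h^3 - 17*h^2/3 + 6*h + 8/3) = h - 2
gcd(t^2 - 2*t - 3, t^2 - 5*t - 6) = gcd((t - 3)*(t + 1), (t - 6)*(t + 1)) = t + 1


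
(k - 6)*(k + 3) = k^2 - 3*k - 18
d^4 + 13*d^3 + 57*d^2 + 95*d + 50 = (d + 1)*(d + 2)*(d + 5)^2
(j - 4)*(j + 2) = j^2 - 2*j - 8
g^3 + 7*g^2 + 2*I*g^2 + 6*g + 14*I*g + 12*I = (g + 1)*(g + 6)*(g + 2*I)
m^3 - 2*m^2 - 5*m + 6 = (m - 3)*(m - 1)*(m + 2)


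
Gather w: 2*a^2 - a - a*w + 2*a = 2*a^2 - a*w + a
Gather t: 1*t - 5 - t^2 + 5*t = -t^2 + 6*t - 5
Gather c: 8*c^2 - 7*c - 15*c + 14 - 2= 8*c^2 - 22*c + 12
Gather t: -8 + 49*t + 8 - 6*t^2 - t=-6*t^2 + 48*t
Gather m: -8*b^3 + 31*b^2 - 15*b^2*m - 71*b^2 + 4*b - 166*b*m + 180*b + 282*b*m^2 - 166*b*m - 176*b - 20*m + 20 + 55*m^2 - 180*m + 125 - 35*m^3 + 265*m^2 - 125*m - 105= -8*b^3 - 40*b^2 + 8*b - 35*m^3 + m^2*(282*b + 320) + m*(-15*b^2 - 332*b - 325) + 40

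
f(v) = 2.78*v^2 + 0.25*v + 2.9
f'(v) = 5.56*v + 0.25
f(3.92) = 46.60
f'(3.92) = 22.05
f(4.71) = 65.75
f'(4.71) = 26.44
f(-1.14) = 6.23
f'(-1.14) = -6.09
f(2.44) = 20.06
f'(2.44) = 13.82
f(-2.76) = 23.39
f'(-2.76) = -15.10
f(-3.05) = 28.00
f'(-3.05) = -16.71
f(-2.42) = 18.58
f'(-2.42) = -13.21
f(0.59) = 4.02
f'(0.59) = 3.53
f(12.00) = 406.22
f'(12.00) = 66.97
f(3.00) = 28.67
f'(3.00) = 16.93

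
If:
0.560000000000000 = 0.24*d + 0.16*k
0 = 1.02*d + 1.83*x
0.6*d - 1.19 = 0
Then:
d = 1.98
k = 0.52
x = -1.11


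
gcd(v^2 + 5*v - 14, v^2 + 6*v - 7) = v + 7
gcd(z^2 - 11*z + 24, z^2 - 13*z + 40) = z - 8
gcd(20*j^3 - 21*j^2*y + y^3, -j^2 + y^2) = -j + y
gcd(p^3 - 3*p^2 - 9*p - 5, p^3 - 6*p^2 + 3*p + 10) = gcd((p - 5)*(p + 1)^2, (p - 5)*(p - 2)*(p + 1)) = p^2 - 4*p - 5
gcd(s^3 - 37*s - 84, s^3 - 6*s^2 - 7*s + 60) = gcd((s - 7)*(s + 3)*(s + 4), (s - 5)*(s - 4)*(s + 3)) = s + 3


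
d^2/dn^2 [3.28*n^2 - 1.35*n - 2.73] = 6.56000000000000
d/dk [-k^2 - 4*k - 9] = -2*k - 4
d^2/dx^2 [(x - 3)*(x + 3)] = 2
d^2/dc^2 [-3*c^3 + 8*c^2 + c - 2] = 16 - 18*c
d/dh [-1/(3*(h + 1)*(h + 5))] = 2*(h + 3)/(3*(h + 1)^2*(h + 5)^2)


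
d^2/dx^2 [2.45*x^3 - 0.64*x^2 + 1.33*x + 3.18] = 14.7*x - 1.28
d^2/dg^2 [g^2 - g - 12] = 2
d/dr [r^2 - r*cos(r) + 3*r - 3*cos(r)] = r*sin(r) + 2*r + 3*sin(r) - cos(r) + 3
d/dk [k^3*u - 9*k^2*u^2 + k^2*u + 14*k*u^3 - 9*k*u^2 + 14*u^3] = u*(3*k^2 - 18*k*u + 2*k + 14*u^2 - 9*u)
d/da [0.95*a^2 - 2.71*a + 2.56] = 1.9*a - 2.71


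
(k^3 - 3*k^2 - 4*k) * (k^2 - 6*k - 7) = k^5 - 9*k^4 + 7*k^3 + 45*k^2 + 28*k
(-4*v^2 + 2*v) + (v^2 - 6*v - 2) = -3*v^2 - 4*v - 2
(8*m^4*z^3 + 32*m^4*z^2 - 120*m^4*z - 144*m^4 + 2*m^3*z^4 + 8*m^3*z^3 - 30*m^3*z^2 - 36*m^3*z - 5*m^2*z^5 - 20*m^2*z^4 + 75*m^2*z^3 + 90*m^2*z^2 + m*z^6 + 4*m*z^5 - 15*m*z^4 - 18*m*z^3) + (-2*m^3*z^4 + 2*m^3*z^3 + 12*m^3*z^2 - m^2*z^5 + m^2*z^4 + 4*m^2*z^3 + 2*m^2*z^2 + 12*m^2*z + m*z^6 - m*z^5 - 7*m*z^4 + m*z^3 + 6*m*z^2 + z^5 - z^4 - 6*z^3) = 8*m^4*z^3 + 32*m^4*z^2 - 120*m^4*z - 144*m^4 + 10*m^3*z^3 - 18*m^3*z^2 - 36*m^3*z - 6*m^2*z^5 - 19*m^2*z^4 + 79*m^2*z^3 + 92*m^2*z^2 + 12*m^2*z + 2*m*z^6 + 3*m*z^5 - 22*m*z^4 - 17*m*z^3 + 6*m*z^2 + z^5 - z^4 - 6*z^3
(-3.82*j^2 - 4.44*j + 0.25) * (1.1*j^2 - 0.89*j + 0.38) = -4.202*j^4 - 1.4842*j^3 + 2.775*j^2 - 1.9097*j + 0.095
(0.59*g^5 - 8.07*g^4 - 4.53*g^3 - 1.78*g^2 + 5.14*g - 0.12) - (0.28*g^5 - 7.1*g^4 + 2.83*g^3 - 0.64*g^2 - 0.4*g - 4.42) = 0.31*g^5 - 0.970000000000001*g^4 - 7.36*g^3 - 1.14*g^2 + 5.54*g + 4.3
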